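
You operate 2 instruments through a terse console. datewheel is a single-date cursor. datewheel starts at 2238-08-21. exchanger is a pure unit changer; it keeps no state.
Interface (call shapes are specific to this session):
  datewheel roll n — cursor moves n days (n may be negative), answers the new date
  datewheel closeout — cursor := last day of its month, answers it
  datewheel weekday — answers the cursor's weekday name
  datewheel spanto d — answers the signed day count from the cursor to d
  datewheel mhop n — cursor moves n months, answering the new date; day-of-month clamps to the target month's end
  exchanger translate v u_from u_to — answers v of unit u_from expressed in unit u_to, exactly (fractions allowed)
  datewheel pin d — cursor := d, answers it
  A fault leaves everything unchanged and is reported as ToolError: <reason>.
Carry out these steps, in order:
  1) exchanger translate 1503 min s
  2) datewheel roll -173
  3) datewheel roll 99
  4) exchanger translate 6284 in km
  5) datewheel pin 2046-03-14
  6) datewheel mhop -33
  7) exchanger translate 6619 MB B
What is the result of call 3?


[in] exchanger translate v=1503 u_from=min u_to=s
= 90180
[in] datewheel roll n=-173
= 2238-03-01
[in] datewheel roll n=99
= 2238-06-08
[in] exchanger translate v=6284 u_from=in u_to=km
= 199517/1250000
[in] datewheel pin d=2046-03-14
= 2046-03-14
[in] datewheel mhop n=-33
= 2043-06-14
[in] exchanger translate v=6619 u_from=MB u_to=B
= 6619000000

Answer: 2238-06-08


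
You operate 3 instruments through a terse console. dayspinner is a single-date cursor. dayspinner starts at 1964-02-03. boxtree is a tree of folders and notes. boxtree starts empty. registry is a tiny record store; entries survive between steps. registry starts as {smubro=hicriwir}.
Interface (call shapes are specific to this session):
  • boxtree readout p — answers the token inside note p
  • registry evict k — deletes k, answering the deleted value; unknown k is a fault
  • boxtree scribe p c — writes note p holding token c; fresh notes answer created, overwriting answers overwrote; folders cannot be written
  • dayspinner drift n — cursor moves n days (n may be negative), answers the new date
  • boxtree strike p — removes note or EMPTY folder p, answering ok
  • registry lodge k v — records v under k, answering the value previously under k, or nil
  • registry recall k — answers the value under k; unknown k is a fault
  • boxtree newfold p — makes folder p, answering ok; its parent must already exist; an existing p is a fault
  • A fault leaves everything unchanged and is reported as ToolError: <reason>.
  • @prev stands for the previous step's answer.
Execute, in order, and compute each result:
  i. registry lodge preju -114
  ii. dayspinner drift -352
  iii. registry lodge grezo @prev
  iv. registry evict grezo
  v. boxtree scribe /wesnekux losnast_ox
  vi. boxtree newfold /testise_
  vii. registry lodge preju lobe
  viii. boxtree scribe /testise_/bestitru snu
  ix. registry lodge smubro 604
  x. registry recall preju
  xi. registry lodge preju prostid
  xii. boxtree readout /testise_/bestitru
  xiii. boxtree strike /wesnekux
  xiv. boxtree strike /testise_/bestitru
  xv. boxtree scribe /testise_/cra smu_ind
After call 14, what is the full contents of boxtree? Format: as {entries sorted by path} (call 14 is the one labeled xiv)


! registry lodge(k=preju, v=-114) => nil
! dayspinner drift(n=-352) => 1963-02-16
! registry lodge(k=grezo, v=@prev) => nil
! registry evict(k=grezo) => 1963-02-16
! boxtree scribe(p=/wesnekux, c=losnast_ox) => created
! boxtree newfold(p=/testise_) => ok
! registry lodge(k=preju, v=lobe) => -114
! boxtree scribe(p=/testise_/bestitru, c=snu) => created
! registry lodge(k=smubro, v=604) => hicriwir
! registry recall(k=preju) => lobe
! registry lodge(k=preju, v=prostid) => lobe
! boxtree readout(p=/testise_/bestitru) => snu
! boxtree strike(p=/wesnekux) => ok
! boxtree strike(p=/testise_/bestitru) => ok
! boxtree scribe(p=/testise_/cra, c=smu_ind) => created

Answer: {testise_/}


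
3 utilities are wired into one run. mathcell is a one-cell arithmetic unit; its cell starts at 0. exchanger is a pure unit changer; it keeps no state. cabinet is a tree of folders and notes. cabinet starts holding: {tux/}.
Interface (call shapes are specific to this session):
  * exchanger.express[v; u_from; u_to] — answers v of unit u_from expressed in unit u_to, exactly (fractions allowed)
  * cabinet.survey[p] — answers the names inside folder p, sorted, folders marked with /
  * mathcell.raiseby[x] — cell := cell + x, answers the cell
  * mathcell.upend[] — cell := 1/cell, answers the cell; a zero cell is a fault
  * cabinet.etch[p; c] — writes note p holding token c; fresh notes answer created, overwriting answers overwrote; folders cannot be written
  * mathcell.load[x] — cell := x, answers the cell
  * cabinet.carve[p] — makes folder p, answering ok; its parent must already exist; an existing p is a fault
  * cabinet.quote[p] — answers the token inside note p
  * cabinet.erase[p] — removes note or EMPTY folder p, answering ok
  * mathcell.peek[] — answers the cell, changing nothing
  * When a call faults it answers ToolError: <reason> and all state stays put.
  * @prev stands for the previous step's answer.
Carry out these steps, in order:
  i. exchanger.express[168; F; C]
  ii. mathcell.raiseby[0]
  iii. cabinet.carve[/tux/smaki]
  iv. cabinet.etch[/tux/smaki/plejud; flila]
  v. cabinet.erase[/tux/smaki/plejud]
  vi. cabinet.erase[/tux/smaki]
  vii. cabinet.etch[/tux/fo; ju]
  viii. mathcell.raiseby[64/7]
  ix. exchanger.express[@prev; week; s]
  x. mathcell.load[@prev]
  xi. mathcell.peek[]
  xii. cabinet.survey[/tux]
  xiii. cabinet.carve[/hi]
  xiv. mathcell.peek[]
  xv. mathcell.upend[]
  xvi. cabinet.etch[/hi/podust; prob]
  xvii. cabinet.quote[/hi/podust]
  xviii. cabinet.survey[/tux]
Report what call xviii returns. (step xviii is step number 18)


==> express(v: 168, u_from: F, u_to: C)
<== 680/9
==> raiseby(x: 0)
<== 0
==> carve(p: /tux/smaki)
<== ok
==> etch(p: /tux/smaki/plejud, c: flila)
<== created
==> erase(p: /tux/smaki/plejud)
<== ok
==> erase(p: /tux/smaki)
<== ok
==> etch(p: /tux/fo, c: ju)
<== created
==> raiseby(x: 64/7)
<== 64/7
==> express(v: @prev, u_from: week, u_to: s)
<== 5529600
==> load(x: @prev)
<== 5529600
==> peek()
<== 5529600
==> survey(p: /tux)
<== [fo]
==> carve(p: /hi)
<== ok
==> peek()
<== 5529600
==> upend()
<== 1/5529600
==> etch(p: /hi/podust, c: prob)
<== created
==> quote(p: /hi/podust)
<== prob
==> survey(p: /tux)
<== [fo]

Answer: [fo]


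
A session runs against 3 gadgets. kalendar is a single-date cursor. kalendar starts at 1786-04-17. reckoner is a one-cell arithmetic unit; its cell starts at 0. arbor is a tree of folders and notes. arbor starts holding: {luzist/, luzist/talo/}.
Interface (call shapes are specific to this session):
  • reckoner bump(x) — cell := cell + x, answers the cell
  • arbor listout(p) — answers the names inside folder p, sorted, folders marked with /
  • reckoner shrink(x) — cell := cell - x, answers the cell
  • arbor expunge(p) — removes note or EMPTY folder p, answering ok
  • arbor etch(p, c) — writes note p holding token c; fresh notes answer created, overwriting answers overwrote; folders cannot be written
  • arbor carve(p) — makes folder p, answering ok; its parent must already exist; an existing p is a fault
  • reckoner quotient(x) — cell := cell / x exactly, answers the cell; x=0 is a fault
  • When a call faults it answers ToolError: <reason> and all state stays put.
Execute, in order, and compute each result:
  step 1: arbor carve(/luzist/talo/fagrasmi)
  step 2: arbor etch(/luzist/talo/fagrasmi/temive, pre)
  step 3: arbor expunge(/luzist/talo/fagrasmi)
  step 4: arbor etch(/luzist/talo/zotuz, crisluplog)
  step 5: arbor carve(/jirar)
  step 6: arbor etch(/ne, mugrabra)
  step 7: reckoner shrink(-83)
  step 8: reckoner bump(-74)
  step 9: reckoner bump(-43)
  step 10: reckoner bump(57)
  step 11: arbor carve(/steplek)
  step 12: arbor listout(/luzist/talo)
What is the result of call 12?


>> arbor carve(p: /luzist/talo/fagrasmi)
<< ok
>> arbor etch(p: /luzist/talo/fagrasmi/temive, c: pre)
<< created
>> arbor expunge(p: /luzist/talo/fagrasmi)
<< ToolError: not empty
>> arbor etch(p: /luzist/talo/zotuz, c: crisluplog)
<< created
>> arbor carve(p: /jirar)
<< ok
>> arbor etch(p: /ne, c: mugrabra)
<< created
>> reckoner shrink(x: -83)
<< 83
>> reckoner bump(x: -74)
<< 9
>> reckoner bump(x: -43)
<< -34
>> reckoner bump(x: 57)
<< 23
>> arbor carve(p: /steplek)
<< ok
>> arbor listout(p: /luzist/talo)
<< [fagrasmi/, zotuz]

Answer: [fagrasmi/, zotuz]


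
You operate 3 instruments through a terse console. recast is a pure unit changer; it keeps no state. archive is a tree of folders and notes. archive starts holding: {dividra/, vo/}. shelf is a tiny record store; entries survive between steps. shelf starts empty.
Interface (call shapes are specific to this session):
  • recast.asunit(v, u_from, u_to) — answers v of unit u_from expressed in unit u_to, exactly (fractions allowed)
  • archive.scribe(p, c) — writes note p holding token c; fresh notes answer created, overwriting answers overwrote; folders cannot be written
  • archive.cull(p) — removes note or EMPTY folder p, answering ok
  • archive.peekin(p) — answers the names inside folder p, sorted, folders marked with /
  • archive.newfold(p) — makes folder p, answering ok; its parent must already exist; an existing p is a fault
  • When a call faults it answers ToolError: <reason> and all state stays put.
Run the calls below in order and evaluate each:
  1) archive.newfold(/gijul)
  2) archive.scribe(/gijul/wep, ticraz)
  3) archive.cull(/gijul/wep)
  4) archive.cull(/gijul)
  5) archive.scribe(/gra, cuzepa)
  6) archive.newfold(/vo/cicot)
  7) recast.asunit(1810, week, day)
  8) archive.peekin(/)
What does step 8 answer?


Answer: [dividra/, gra, vo/]

Derivation:
Invoking newfold on p→/gijul, yielding ok.
Then scribe on p→/gijul/wep, c→ticraz, → created.
Next I call cull on p→/gijul/wep, → ok.
I try cull on p→/gijul, and observe ok.
I run scribe on p→/gra, c→cuzepa, — result: created.
Then newfold on p→/vo/cicot, and see ok.
Next I call asunit on v→1810, u_from→week, u_to→day, → 12670.
Using peekin on p→/, and get [dividra/, gra, vo/].


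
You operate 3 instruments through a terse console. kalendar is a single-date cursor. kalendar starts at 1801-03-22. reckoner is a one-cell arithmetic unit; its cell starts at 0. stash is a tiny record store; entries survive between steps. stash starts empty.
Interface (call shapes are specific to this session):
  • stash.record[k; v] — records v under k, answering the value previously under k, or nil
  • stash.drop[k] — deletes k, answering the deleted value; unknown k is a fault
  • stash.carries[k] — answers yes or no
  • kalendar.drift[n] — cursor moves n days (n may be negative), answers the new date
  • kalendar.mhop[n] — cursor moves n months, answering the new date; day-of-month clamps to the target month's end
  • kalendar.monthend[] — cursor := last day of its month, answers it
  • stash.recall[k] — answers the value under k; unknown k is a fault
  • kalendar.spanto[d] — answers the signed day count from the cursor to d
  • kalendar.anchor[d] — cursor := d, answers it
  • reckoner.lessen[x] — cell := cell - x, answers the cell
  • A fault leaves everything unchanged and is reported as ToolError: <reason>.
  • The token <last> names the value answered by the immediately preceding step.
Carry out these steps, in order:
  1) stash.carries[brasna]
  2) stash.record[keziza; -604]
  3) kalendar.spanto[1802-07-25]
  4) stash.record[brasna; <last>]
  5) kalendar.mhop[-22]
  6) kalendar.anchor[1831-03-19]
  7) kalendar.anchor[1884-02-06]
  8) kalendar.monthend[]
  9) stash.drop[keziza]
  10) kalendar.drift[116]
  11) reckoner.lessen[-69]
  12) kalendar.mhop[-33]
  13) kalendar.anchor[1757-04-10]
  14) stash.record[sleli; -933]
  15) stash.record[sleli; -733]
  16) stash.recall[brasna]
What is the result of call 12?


> carries k: brasna
  no
> record k: keziza v: -604
  nil
> spanto d: 1802-07-25
  490
> record k: brasna v: <last>
  nil
> mhop n: -22
  1799-05-22
> anchor d: 1831-03-19
  1831-03-19
> anchor d: 1884-02-06
  1884-02-06
> monthend
  1884-02-29
> drop k: keziza
  -604
> drift n: 116
  1884-06-24
> lessen x: -69
  69
> mhop n: -33
  1881-09-24
> anchor d: 1757-04-10
  1757-04-10
> record k: sleli v: -933
  nil
> record k: sleli v: -733
  -933
> recall k: brasna
  490

Answer: 1881-09-24


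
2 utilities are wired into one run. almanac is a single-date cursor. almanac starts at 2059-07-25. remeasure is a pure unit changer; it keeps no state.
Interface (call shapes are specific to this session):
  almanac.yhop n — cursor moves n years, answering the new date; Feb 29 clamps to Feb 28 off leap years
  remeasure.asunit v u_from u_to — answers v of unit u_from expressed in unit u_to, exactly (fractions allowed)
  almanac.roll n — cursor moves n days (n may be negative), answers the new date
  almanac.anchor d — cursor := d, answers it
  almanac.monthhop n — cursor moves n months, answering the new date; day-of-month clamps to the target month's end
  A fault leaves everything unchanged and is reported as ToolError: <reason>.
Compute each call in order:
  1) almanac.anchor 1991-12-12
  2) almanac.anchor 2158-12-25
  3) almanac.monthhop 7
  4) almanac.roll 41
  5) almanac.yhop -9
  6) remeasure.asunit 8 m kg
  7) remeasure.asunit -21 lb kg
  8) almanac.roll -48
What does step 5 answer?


>> almanac.anchor(1991-12-12)
<< 1991-12-12
>> almanac.anchor(2158-12-25)
<< 2158-12-25
>> almanac.monthhop(7)
<< 2159-07-25
>> almanac.roll(41)
<< 2159-09-04
>> almanac.yhop(-9)
<< 2150-09-04
>> remeasure.asunit(8, m, kg)
<< ToolError: incompatible units
>> remeasure.asunit(-21, lb, kg)
<< -952543977/100000000
>> almanac.roll(-48)
<< 2150-07-18

Answer: 2150-09-04


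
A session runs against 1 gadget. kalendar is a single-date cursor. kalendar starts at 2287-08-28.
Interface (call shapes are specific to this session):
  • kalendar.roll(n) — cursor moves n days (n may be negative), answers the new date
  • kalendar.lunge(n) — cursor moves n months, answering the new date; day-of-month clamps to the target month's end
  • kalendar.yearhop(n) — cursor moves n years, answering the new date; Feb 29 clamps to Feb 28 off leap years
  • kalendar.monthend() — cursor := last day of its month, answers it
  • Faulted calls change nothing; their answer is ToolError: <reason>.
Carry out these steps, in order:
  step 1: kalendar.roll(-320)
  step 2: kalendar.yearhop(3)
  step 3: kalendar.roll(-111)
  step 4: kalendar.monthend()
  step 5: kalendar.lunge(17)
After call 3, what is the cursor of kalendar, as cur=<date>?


Answer: cur=2289-06-23

Derivation:
~$ kalendar.roll -320
  2286-10-12
~$ kalendar.yearhop 3
  2289-10-12
~$ kalendar.roll -111
  2289-06-23
~$ kalendar.monthend
  2289-06-30
~$ kalendar.lunge 17
  2290-11-30


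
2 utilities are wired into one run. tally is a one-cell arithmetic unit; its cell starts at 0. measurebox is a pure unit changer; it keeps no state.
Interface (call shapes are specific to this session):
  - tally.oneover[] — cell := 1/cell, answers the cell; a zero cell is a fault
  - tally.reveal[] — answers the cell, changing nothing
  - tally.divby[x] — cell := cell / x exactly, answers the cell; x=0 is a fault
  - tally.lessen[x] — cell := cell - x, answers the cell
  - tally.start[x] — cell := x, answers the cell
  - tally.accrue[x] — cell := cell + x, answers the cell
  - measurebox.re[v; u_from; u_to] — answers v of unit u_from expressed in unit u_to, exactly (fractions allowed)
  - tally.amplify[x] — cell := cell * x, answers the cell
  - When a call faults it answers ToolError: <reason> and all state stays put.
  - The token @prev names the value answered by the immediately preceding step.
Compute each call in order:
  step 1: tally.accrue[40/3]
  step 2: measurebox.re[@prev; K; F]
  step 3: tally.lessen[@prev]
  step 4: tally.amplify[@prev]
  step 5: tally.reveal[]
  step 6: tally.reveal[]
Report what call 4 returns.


I call accrue on x→40/3, → 40/3.
Using re on v→@prev, u_from→K, u_to→F, → -43567/100.
I try lessen on x→@prev, and get 134701/300.
Calling amplify on x→@prev, yielding 18144359401/90000.
I use reveal(): 18144359401/90000.
I use reveal, yielding 18144359401/90000.

Answer: 18144359401/90000


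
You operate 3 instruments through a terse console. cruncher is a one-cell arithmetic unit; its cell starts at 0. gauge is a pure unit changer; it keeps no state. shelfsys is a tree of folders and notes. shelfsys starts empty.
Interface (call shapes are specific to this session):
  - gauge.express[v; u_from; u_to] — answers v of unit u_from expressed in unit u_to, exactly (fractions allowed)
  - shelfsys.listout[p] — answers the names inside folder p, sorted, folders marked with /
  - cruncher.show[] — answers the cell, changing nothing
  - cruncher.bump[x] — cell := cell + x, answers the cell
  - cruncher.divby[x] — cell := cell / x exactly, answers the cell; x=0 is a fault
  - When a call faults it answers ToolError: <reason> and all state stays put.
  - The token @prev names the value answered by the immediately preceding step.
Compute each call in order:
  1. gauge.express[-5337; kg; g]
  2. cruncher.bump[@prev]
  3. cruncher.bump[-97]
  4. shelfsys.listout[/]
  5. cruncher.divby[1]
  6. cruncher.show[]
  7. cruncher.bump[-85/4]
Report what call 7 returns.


-> gauge.express(-5337, kg, g)
<- -5337000
-> cruncher.bump(@prev)
<- -5337000
-> cruncher.bump(-97)
<- -5337097
-> shelfsys.listout(/)
<- []
-> cruncher.divby(1)
<- -5337097
-> cruncher.show()
<- -5337097
-> cruncher.bump(-85/4)
<- -21348473/4

Answer: -21348473/4


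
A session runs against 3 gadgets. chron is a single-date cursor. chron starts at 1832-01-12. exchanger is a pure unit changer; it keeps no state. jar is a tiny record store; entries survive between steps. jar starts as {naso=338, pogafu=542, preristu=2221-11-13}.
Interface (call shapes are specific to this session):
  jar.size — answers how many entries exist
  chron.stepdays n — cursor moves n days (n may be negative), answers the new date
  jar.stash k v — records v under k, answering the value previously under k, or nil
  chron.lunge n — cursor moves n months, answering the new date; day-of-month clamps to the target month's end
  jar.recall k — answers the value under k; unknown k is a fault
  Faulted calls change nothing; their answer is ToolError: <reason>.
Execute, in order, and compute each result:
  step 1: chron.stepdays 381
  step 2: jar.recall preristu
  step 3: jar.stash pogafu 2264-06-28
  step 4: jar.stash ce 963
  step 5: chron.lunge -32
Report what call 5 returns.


// 1. stepdays(n→381) == 1833-01-27
// 2. recall(k→preristu) == 2221-11-13
// 3. stash(k→pogafu, v→2264-06-28) == 542
// 4. stash(k→ce, v→963) == nil
// 5. lunge(n→-32) == 1830-05-27

Answer: 1830-05-27


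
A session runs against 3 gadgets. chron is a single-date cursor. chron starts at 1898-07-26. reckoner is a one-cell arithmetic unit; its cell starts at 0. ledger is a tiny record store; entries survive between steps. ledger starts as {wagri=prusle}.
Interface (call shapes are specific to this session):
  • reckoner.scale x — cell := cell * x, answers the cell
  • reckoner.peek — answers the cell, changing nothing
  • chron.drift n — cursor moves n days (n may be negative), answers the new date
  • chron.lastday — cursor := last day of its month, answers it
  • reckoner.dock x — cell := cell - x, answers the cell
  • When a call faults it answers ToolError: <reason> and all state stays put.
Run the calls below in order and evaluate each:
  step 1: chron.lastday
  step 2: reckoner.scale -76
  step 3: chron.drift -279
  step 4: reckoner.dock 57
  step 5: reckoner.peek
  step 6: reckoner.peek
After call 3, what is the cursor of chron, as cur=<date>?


Answer: cur=1897-10-25

Derivation:
>> chron.lastday()
<< 1898-07-31
>> reckoner.scale(x→-76)
<< 0
>> chron.drift(n→-279)
<< 1897-10-25
>> reckoner.dock(x→57)
<< -57
>> reckoner.peek()
<< -57
>> reckoner.peek()
<< -57


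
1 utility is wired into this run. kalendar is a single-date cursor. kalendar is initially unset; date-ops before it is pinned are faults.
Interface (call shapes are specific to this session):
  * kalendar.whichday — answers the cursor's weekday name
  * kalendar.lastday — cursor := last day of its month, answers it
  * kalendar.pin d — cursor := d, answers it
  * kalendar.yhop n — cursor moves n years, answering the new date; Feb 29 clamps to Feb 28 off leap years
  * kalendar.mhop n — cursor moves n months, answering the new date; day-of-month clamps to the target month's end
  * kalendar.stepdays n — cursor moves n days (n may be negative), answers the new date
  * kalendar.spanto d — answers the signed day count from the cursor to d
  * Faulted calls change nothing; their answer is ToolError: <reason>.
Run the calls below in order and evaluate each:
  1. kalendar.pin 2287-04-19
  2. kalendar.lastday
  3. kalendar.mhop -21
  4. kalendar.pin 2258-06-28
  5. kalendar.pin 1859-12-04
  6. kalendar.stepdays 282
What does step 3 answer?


I invoke kalendar.pin with d→2287-04-19, and get 2287-04-19.
I try kalendar.lastday(), which returns 2287-04-30.
Using kalendar.mhop with n→-21, and observe 2285-07-30.
I call kalendar.pin with d→2258-06-28, giving 2258-06-28.
I call kalendar.pin with d→1859-12-04, and see 1859-12-04.
Now I run kalendar.stepdays with n→282, which returns 1860-09-11.

Answer: 2285-07-30


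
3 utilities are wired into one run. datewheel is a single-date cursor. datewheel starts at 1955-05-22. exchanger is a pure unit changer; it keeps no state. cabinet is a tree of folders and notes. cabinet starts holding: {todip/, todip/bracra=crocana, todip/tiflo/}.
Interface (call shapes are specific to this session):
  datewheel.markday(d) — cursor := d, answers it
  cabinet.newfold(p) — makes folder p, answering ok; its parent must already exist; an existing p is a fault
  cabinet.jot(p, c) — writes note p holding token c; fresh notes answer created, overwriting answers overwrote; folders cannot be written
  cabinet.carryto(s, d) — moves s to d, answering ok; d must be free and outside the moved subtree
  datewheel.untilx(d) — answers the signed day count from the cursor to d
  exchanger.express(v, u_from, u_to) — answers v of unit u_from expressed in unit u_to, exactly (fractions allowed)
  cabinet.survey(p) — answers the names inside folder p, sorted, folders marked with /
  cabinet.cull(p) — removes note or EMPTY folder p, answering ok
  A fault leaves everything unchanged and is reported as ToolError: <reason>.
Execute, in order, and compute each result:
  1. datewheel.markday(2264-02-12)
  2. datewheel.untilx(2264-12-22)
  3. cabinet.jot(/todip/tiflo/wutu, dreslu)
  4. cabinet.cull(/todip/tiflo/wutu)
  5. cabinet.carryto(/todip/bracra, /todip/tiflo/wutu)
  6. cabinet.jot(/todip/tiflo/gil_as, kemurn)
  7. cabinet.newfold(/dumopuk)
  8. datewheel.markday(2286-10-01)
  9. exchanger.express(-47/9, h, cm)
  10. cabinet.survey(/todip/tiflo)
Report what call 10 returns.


CALL datewheel.markday[d=2264-02-12]
RET  2264-02-12
CALL datewheel.untilx[d=2264-12-22]
RET  314
CALL cabinet.jot[p=/todip/tiflo/wutu; c=dreslu]
RET  created
CALL cabinet.cull[p=/todip/tiflo/wutu]
RET  ok
CALL cabinet.carryto[s=/todip/bracra; d=/todip/tiflo/wutu]
RET  ok
CALL cabinet.jot[p=/todip/tiflo/gil_as; c=kemurn]
RET  created
CALL cabinet.newfold[p=/dumopuk]
RET  ok
CALL datewheel.markday[d=2286-10-01]
RET  2286-10-01
CALL exchanger.express[v=-47/9; u_from=h; u_to=cm]
RET  ToolError: incompatible units
CALL cabinet.survey[p=/todip/tiflo]
RET  [gil_as, wutu]

Answer: [gil_as, wutu]


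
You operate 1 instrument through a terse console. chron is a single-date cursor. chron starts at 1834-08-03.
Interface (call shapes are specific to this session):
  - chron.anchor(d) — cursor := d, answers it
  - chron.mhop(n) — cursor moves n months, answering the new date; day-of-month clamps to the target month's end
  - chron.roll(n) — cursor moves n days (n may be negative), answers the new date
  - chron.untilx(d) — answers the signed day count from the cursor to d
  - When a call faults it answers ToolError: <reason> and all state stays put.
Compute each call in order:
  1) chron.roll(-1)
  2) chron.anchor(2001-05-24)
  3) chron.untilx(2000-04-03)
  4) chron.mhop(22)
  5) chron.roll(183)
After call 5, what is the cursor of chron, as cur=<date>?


Answer: cur=2003-09-23

Derivation:
Act: chron.roll[n=-1]
Obs: 1834-08-02
Act: chron.anchor[d=2001-05-24]
Obs: 2001-05-24
Act: chron.untilx[d=2000-04-03]
Obs: -416
Act: chron.mhop[n=22]
Obs: 2003-03-24
Act: chron.roll[n=183]
Obs: 2003-09-23


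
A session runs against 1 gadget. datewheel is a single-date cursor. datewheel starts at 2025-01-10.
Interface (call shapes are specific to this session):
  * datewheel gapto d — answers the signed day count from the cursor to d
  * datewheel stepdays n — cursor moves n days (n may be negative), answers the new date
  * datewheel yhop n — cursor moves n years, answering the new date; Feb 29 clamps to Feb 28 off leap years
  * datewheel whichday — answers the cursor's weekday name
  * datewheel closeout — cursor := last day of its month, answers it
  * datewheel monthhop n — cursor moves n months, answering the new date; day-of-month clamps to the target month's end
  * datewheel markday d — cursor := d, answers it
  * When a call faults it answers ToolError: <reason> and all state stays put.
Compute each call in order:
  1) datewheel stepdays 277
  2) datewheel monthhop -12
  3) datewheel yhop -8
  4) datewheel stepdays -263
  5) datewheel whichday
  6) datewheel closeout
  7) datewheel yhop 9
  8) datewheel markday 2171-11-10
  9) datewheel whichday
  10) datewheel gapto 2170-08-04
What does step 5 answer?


Answer: Monday

Derivation:
CALL datewheel stepdays[277]
RET  2025-10-14
CALL datewheel monthhop[-12]
RET  2024-10-14
CALL datewheel yhop[-8]
RET  2016-10-14
CALL datewheel stepdays[-263]
RET  2016-01-25
CALL datewheel whichday[]
RET  Monday
CALL datewheel closeout[]
RET  2016-01-31
CALL datewheel yhop[9]
RET  2025-01-31
CALL datewheel markday[2171-11-10]
RET  2171-11-10
CALL datewheel whichday[]
RET  Sunday
CALL datewheel gapto[2170-08-04]
RET  -463


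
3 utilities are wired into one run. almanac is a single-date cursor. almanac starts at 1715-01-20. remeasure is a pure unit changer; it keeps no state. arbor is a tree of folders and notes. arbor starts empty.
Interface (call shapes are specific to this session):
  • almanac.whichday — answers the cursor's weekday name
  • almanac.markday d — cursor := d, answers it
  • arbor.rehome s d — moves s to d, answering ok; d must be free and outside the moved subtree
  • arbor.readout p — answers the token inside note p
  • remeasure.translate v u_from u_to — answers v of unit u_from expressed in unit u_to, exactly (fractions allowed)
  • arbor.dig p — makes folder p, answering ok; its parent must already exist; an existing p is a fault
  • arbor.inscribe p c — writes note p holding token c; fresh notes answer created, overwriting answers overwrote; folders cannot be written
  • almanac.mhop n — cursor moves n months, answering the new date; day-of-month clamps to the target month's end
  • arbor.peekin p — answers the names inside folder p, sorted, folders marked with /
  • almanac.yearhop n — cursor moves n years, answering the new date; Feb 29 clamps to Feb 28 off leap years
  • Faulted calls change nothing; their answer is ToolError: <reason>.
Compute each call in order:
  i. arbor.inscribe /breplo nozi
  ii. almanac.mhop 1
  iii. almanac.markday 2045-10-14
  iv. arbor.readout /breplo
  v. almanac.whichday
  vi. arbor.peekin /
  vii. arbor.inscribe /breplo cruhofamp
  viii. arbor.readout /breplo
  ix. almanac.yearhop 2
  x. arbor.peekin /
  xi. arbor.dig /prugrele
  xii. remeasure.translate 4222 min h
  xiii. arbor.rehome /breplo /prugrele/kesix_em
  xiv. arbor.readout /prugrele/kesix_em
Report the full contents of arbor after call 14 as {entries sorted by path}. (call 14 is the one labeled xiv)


Answer: {prugrele/, prugrele/kesix_em=cruhofamp}

Derivation:
-> inscribe(p=/breplo, c=nozi)
<- created
-> mhop(n=1)
<- 1715-02-20
-> markday(d=2045-10-14)
<- 2045-10-14
-> readout(p=/breplo)
<- nozi
-> whichday()
<- Saturday
-> peekin(p=/)
<- [breplo]
-> inscribe(p=/breplo, c=cruhofamp)
<- overwrote
-> readout(p=/breplo)
<- cruhofamp
-> yearhop(n=2)
<- 2047-10-14
-> peekin(p=/)
<- [breplo]
-> dig(p=/prugrele)
<- ok
-> translate(v=4222, u_from=min, u_to=h)
<- 2111/30
-> rehome(s=/breplo, d=/prugrele/kesix_em)
<- ok
-> readout(p=/prugrele/kesix_em)
<- cruhofamp


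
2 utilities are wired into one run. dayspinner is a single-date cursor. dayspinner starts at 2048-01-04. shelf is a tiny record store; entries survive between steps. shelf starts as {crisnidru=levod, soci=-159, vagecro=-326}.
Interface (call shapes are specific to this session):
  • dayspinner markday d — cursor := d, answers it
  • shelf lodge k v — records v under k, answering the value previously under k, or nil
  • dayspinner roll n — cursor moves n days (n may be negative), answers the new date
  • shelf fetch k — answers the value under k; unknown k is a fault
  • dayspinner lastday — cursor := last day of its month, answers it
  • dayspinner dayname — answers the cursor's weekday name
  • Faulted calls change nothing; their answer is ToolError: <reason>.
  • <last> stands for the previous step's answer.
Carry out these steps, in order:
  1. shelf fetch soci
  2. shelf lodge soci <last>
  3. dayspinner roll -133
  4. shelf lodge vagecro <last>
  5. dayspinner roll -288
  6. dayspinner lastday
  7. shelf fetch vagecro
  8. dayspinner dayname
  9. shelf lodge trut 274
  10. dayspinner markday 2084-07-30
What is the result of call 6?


Answer: 2046-11-30

Derivation:
-- shelf fetch(k=soci) -> -159
-- shelf lodge(k=soci, v=<last>) -> -159
-- dayspinner roll(n=-133) -> 2047-08-24
-- shelf lodge(k=vagecro, v=<last>) -> -326
-- dayspinner roll(n=-288) -> 2046-11-09
-- dayspinner lastday() -> 2046-11-30
-- shelf fetch(k=vagecro) -> 2047-08-24
-- dayspinner dayname() -> Friday
-- shelf lodge(k=trut, v=274) -> nil
-- dayspinner markday(d=2084-07-30) -> 2084-07-30


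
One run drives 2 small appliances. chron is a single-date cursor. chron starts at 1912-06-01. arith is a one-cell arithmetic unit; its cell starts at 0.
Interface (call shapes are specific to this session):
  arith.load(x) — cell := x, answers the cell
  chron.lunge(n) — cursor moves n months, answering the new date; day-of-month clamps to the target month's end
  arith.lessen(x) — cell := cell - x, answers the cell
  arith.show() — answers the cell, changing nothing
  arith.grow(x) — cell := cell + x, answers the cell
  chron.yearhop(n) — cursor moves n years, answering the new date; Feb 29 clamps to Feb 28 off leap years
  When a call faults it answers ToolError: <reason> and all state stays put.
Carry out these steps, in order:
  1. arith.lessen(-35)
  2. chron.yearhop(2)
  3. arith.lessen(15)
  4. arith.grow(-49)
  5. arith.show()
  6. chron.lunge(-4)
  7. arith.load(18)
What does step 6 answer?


==> arith.lessen(x: -35)
<== 35
==> chron.yearhop(n: 2)
<== 1914-06-01
==> arith.lessen(x: 15)
<== 20
==> arith.grow(x: -49)
<== -29
==> arith.show()
<== -29
==> chron.lunge(n: -4)
<== 1914-02-01
==> arith.load(x: 18)
<== 18

Answer: 1914-02-01


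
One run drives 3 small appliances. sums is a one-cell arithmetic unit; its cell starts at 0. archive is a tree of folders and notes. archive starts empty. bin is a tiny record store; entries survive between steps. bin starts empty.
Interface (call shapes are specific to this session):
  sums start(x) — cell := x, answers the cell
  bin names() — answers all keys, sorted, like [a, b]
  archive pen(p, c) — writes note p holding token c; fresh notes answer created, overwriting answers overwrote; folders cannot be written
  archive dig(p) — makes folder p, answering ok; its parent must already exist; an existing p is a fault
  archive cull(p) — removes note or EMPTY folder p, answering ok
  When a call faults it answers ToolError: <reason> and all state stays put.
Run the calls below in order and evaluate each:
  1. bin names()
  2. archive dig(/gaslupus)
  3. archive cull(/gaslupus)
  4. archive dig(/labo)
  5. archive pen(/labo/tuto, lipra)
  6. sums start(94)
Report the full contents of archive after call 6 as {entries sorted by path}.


Answer: {labo/, labo/tuto=lipra}

Derivation:
·→ bin names()
·← []
·→ archive dig(p='/gaslupus')
·← ok
·→ archive cull(p='/gaslupus')
·← ok
·→ archive dig(p='/labo')
·← ok
·→ archive pen(p='/labo/tuto', c='lipra')
·← created
·→ sums start(x='94')
·← 94


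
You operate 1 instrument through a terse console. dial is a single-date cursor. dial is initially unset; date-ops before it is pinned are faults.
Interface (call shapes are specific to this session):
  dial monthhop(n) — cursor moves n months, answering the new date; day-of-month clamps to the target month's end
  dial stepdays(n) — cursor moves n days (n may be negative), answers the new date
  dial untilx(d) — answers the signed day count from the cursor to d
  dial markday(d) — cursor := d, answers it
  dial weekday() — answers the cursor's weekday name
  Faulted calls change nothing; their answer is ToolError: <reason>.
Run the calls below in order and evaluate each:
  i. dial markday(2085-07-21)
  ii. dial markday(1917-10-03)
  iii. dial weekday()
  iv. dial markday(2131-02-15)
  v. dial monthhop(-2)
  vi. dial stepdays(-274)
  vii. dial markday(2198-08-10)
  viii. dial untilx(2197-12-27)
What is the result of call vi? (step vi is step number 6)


Answer: 2130-03-16

Derivation:
I try dial markday passing d: 2085-07-21, — result: 2085-07-21.
Invoking dial markday passing d: 1917-10-03, which returns 1917-10-03.
I try dial weekday, which returns Wednesday.
Invoking dial markday passing d: 2131-02-15, and get 2131-02-15.
Calling dial monthhop passing n: -2, which returns 2130-12-15.
Now I run dial stepdays passing n: -274, and observe 2130-03-16.
Using dial markday passing d: 2198-08-10, giving 2198-08-10.
Calling dial untilx passing d: 2197-12-27, → -226.


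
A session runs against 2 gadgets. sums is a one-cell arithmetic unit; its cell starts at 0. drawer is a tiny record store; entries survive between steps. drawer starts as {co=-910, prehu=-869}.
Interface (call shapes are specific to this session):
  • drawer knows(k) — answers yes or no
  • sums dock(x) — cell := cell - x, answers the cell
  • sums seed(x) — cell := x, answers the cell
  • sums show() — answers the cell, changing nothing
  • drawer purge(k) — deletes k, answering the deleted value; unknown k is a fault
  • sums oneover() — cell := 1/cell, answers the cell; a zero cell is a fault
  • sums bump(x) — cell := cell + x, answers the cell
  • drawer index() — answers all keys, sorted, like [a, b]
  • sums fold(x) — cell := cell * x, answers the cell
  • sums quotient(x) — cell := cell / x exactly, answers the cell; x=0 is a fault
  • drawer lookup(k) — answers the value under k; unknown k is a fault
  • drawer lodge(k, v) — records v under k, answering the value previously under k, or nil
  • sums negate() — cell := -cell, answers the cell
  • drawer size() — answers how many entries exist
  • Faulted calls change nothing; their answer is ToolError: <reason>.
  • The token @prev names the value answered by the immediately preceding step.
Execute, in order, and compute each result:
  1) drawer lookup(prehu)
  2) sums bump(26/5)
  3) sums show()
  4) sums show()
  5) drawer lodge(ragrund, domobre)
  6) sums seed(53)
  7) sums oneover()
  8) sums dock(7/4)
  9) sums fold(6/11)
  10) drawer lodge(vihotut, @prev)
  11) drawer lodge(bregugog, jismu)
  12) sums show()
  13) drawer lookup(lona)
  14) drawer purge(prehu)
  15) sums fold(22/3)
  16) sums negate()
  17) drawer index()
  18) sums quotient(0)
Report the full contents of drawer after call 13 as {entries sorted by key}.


Answer: {bregugog=jismu, co=-910, prehu=-869, ragrund=domobre, vihotut=-1101/1166}

Derivation:
>> drawer lookup(prehu)
<< -869
>> sums bump(26/5)
<< 26/5
>> sums show()
<< 26/5
>> sums show()
<< 26/5
>> drawer lodge(ragrund, domobre)
<< nil
>> sums seed(53)
<< 53
>> sums oneover()
<< 1/53
>> sums dock(7/4)
<< -367/212
>> sums fold(6/11)
<< -1101/1166
>> drawer lodge(vihotut, @prev)
<< nil
>> drawer lodge(bregugog, jismu)
<< nil
>> sums show()
<< -1101/1166
>> drawer lookup(lona)
<< ToolError: no such key lona
>> drawer purge(prehu)
<< -869
>> sums fold(22/3)
<< -367/53
>> sums negate()
<< 367/53
>> drawer index()
<< [bregugog, co, ragrund, vihotut]
>> sums quotient(0)
<< ToolError: division by zero


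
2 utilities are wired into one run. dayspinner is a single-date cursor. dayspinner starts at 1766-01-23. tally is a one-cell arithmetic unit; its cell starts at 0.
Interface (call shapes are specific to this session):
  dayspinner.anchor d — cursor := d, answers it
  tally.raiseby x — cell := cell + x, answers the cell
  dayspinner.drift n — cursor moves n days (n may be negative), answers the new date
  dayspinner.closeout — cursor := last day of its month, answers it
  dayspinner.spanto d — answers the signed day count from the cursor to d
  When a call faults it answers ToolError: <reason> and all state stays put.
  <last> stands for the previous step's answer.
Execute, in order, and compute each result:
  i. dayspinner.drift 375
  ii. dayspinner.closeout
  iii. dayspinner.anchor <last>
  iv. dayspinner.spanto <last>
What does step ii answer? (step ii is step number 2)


% dayspinner.drift(n='375') ~> 1767-02-02
% dayspinner.closeout() ~> 1767-02-28
% dayspinner.anchor(d='<last>') ~> 1767-02-28
% dayspinner.spanto(d='<last>') ~> 0

Answer: 1767-02-28


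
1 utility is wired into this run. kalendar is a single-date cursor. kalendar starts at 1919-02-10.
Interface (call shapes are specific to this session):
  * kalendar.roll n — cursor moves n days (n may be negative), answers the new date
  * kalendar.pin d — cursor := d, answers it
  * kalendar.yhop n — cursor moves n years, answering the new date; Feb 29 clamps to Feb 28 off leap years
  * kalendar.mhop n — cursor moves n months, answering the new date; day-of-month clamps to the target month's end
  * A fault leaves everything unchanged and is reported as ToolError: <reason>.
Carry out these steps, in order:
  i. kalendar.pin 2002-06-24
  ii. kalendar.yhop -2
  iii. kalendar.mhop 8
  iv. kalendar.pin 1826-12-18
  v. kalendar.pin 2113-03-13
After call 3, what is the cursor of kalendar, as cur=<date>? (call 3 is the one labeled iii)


Answer: cur=2001-02-24

Derivation:
% 1. pin(d=2002-06-24) -> 2002-06-24
% 2. yhop(n=-2) -> 2000-06-24
% 3. mhop(n=8) -> 2001-02-24
% 4. pin(d=1826-12-18) -> 1826-12-18
% 5. pin(d=2113-03-13) -> 2113-03-13


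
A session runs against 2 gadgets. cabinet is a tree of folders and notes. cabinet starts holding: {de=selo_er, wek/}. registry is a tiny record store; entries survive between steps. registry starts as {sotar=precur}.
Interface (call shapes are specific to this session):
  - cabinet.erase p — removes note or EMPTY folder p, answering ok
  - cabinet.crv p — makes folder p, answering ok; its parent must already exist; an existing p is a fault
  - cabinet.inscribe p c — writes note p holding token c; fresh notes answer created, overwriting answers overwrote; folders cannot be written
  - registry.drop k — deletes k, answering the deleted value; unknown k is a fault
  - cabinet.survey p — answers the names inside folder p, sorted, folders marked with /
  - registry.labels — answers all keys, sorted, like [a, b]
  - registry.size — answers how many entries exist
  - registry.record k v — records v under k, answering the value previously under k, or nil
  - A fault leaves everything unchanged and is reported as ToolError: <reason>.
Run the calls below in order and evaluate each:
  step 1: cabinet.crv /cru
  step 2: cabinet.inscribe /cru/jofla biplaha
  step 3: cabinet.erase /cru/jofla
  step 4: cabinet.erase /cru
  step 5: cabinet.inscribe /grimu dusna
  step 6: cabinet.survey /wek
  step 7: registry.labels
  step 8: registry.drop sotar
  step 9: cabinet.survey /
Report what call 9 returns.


Answer: [de, grimu, wek/]

Derivation:
Now I run cabinet.crv on p: /cru, and get ok.
Then cabinet.inscribe on p: /cru/jofla, c: biplaha, giving created.
Calling cabinet.erase on p: /cru/jofla, giving ok.
I call cabinet.erase on p: /cru, → ok.
I try cabinet.inscribe on p: /grimu, c: dusna, giving created.
Next I call cabinet.survey on p: /wek, yielding [].
Invoking registry.labels(), yielding [sotar].
I invoke registry.drop on k: sotar, giving precur.
Now I run cabinet.survey on p: /, and see [de, grimu, wek/].
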